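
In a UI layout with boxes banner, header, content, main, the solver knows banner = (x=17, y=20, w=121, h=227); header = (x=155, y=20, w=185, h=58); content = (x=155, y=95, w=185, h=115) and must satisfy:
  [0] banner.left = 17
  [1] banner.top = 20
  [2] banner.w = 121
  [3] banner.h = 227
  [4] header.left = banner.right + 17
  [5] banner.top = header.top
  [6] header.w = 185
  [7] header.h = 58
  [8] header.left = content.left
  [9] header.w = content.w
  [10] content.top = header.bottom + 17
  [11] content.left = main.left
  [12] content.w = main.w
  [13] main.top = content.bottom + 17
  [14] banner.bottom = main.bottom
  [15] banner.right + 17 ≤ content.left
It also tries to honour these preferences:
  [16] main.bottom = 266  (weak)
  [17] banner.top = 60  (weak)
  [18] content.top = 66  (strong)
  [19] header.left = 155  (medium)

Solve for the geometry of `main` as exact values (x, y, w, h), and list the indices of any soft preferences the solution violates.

1. main.x = 155  [content.left = main.left]
2. main.w = 185  [content.w = main.w]
3. main.y = 227  [main.top = content.bottom + 17]
4. main.h = 20  [banner.bottom = main.bottom]

main = (x=155, y=227, w=185, h=20)
violated soft preferences: 16, 17, 18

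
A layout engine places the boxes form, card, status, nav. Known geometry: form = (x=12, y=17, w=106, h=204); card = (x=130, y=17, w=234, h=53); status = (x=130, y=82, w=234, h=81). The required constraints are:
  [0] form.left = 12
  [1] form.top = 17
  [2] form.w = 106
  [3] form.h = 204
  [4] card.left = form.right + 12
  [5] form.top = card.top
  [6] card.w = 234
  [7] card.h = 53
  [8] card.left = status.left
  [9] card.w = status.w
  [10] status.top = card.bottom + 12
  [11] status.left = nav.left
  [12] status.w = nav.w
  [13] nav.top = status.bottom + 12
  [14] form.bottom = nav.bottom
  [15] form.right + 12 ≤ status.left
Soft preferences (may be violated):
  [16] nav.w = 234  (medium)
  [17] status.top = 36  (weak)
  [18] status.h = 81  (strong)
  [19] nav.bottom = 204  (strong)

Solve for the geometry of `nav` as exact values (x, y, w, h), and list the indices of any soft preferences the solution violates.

nav = (x=130, y=175, w=234, h=46)
violated soft preferences: 17, 19

1. nav.x = 130  [status.left = nav.left]
2. nav.w = 234  [status.w = nav.w]
3. nav.y = 175  [nav.top = status.bottom + 12]
4. nav.h = 46  [form.bottom = nav.bottom]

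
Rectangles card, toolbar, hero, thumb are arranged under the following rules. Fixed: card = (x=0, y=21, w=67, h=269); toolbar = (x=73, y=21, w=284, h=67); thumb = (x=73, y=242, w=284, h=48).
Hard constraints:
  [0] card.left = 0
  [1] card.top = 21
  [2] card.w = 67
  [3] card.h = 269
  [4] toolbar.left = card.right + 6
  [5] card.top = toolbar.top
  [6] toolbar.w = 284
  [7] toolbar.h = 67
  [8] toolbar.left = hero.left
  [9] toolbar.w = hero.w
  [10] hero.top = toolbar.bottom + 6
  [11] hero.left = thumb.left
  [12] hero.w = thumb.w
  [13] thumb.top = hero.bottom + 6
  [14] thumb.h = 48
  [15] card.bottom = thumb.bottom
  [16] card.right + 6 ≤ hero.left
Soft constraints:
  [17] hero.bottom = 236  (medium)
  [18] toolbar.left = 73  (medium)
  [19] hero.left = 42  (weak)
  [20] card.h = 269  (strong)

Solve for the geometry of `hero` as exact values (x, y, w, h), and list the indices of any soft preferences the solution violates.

hero = (x=73, y=94, w=284, h=142)
violated soft preferences: 19

1. hero.x = 73  [toolbar.left = hero.left]
2. hero.w = 284  [toolbar.w = hero.w]
3. hero.y = 94  [hero.top = toolbar.bottom + 6]
4. hero.h = 142  [thumb.top = hero.bottom + 6]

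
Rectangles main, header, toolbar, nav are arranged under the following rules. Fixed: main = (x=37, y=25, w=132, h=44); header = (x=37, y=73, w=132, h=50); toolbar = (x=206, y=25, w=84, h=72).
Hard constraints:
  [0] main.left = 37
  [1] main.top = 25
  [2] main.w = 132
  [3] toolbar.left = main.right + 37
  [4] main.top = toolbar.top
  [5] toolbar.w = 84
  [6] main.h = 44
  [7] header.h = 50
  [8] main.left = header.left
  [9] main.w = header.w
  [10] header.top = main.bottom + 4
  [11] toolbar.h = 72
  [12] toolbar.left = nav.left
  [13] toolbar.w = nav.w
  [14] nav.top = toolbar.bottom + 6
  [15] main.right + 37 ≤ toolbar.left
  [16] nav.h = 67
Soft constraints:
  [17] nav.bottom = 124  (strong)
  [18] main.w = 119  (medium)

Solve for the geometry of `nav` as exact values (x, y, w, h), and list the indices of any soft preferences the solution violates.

nav = (x=206, y=103, w=84, h=67)
violated soft preferences: 17, 18

1. nav.x = 206  [toolbar.left = nav.left]
2. nav.w = 84  [toolbar.w = nav.w]
3. nav.y = 103  [nav.top = toolbar.bottom + 6]
4. nav.h = 67  [nav.h = 67]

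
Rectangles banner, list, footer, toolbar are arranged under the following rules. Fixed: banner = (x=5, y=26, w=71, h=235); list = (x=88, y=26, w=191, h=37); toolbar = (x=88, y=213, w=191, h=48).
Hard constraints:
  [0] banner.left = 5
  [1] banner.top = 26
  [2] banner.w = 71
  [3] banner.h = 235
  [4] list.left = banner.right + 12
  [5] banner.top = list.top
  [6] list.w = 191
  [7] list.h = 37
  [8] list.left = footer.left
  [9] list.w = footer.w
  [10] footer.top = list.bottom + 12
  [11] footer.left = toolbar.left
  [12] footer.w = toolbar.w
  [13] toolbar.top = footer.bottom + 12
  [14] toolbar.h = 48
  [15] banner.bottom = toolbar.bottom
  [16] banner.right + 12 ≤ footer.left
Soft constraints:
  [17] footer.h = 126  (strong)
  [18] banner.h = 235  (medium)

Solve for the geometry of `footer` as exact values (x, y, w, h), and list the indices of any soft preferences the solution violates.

footer = (x=88, y=75, w=191, h=126)
violated soft preferences: none

1. footer.x = 88  [list.left = footer.left]
2. footer.w = 191  [list.w = footer.w]
3. footer.y = 75  [footer.top = list.bottom + 12]
4. footer.h = 126  [toolbar.top = footer.bottom + 12]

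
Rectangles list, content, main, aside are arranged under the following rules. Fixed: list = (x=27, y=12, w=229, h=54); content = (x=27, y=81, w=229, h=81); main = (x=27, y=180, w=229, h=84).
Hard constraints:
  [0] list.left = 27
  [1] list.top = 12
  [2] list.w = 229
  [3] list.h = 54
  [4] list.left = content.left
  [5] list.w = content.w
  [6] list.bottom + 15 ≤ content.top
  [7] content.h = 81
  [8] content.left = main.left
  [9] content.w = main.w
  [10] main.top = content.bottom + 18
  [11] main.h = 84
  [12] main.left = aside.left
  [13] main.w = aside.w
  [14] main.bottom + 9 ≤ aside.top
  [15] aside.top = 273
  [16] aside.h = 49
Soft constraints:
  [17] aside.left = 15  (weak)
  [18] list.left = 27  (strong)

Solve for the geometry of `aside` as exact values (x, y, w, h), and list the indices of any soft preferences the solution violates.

1. aside.x = 27  [main.left = aside.left]
2. aside.w = 229  [main.w = aside.w]
3. aside.y = 273  [aside.top = 273]
4. aside.h = 49  [aside.h = 49]

aside = (x=27, y=273, w=229, h=49)
violated soft preferences: 17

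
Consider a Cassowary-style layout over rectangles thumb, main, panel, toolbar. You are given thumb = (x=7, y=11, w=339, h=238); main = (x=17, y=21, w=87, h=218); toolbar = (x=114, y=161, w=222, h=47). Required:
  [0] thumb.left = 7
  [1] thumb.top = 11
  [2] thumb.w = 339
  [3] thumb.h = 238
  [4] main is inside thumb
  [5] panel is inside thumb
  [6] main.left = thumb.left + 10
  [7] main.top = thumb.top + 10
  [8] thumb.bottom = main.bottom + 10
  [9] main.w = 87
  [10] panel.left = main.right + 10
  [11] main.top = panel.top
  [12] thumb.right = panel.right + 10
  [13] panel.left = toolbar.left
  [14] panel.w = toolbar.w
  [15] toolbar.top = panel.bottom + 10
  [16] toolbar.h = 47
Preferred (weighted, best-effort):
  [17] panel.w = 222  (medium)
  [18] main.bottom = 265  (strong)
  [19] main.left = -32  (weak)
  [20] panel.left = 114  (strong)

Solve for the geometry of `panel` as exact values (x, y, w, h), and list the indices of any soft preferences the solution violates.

1. panel.x = 114  [panel.left = main.right + 10]
2. panel.y = 21  [main.top = panel.top]
3. panel.w = 222  [thumb.right = panel.right + 10]
4. panel.h = 130  [toolbar.top = panel.bottom + 10]

panel = (x=114, y=21, w=222, h=130)
violated soft preferences: 18, 19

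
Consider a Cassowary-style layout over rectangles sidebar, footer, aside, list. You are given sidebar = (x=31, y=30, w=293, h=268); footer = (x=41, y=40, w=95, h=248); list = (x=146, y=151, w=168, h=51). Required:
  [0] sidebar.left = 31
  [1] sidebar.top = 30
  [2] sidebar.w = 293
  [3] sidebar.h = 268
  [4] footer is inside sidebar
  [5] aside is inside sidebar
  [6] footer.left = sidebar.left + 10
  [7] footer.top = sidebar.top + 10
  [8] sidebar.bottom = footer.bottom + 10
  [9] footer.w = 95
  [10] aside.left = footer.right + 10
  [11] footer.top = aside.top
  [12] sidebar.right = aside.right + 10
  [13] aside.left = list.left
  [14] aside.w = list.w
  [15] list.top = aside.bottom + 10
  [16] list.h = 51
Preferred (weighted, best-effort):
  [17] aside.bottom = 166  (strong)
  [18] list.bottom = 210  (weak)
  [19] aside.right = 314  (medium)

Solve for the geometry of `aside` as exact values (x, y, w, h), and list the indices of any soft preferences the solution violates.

aside = (x=146, y=40, w=168, h=101)
violated soft preferences: 17, 18

1. aside.x = 146  [aside.left = footer.right + 10]
2. aside.y = 40  [footer.top = aside.top]
3. aside.w = 168  [sidebar.right = aside.right + 10]
4. aside.h = 101  [list.top = aside.bottom + 10]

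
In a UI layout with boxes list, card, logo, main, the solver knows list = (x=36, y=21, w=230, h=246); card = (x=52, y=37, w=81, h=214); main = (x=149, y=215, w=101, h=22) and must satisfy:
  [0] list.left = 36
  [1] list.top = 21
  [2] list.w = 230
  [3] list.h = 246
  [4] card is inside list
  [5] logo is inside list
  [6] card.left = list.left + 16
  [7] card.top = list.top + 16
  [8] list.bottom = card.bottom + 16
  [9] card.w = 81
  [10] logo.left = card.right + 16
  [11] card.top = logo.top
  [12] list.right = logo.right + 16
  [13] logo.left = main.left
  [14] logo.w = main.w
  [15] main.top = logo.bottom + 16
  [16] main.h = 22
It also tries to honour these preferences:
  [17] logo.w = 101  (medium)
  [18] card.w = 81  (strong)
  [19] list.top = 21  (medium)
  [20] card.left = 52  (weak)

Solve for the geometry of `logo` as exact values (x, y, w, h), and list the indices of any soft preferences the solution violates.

1. logo.x = 149  [logo.left = card.right + 16]
2. logo.y = 37  [card.top = logo.top]
3. logo.w = 101  [list.right = logo.right + 16]
4. logo.h = 162  [main.top = logo.bottom + 16]

logo = (x=149, y=37, w=101, h=162)
violated soft preferences: none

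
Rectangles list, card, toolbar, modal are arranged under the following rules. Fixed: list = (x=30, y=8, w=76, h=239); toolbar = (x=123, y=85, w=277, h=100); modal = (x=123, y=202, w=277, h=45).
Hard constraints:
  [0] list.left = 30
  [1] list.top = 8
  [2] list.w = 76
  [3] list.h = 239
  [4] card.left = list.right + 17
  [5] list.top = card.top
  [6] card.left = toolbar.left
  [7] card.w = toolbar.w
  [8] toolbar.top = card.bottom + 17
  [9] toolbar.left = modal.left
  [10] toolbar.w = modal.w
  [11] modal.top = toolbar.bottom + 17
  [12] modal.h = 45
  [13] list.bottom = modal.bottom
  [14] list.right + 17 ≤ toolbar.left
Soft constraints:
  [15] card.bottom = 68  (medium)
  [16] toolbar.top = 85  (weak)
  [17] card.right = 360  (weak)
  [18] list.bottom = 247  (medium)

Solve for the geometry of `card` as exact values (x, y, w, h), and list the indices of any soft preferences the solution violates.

1. card.x = 123  [card.left = list.right + 17]
2. card.y = 8  [list.top = card.top]
3. card.w = 277  [card.w = toolbar.w]
4. card.h = 60  [toolbar.top = card.bottom + 17]

card = (x=123, y=8, w=277, h=60)
violated soft preferences: 17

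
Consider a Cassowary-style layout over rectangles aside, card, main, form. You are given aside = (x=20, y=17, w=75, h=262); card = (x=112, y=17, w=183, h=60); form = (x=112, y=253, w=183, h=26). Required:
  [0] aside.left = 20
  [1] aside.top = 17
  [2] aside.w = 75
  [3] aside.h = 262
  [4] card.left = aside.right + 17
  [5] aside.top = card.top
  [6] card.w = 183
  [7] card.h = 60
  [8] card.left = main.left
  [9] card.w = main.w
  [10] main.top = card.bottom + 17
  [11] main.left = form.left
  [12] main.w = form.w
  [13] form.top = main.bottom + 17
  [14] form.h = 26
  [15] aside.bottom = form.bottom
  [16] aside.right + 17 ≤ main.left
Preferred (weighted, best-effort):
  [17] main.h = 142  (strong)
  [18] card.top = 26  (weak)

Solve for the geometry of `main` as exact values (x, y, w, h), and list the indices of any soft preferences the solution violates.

1. main.x = 112  [card.left = main.left]
2. main.w = 183  [card.w = main.w]
3. main.y = 94  [main.top = card.bottom + 17]
4. main.h = 142  [form.top = main.bottom + 17]

main = (x=112, y=94, w=183, h=142)
violated soft preferences: 18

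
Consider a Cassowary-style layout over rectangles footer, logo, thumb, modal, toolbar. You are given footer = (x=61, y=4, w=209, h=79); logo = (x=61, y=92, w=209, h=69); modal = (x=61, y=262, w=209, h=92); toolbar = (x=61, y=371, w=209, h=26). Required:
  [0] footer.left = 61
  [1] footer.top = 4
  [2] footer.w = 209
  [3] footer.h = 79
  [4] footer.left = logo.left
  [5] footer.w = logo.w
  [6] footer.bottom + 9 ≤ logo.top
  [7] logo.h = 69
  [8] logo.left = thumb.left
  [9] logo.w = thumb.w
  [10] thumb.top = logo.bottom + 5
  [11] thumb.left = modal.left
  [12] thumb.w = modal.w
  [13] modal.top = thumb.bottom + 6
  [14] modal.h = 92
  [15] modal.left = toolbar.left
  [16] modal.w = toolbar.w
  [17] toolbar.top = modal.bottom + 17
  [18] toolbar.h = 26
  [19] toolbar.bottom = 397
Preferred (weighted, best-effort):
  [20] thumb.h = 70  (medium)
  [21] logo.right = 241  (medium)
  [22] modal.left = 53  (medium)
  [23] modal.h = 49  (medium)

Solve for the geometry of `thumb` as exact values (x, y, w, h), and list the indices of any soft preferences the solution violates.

thumb = (x=61, y=166, w=209, h=90)
violated soft preferences: 20, 21, 22, 23

1. thumb.x = 61  [logo.left = thumb.left]
2. thumb.w = 209  [logo.w = thumb.w]
3. thumb.y = 166  [thumb.top = logo.bottom + 5]
4. thumb.h = 90  [modal.top = thumb.bottom + 6]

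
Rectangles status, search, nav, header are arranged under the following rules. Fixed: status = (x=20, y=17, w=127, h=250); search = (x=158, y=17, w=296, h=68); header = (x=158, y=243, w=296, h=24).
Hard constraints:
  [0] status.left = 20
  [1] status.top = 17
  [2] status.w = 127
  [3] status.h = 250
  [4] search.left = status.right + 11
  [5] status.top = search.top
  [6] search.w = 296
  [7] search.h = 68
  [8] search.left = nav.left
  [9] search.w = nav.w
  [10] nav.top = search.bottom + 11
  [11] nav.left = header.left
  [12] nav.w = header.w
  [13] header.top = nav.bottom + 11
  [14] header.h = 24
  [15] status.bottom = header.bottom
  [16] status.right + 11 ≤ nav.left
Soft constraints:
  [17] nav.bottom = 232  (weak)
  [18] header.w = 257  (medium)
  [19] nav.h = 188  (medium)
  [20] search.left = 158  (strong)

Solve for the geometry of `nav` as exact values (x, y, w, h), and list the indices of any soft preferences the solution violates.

1. nav.x = 158  [search.left = nav.left]
2. nav.w = 296  [search.w = nav.w]
3. nav.y = 96  [nav.top = search.bottom + 11]
4. nav.h = 136  [header.top = nav.bottom + 11]

nav = (x=158, y=96, w=296, h=136)
violated soft preferences: 18, 19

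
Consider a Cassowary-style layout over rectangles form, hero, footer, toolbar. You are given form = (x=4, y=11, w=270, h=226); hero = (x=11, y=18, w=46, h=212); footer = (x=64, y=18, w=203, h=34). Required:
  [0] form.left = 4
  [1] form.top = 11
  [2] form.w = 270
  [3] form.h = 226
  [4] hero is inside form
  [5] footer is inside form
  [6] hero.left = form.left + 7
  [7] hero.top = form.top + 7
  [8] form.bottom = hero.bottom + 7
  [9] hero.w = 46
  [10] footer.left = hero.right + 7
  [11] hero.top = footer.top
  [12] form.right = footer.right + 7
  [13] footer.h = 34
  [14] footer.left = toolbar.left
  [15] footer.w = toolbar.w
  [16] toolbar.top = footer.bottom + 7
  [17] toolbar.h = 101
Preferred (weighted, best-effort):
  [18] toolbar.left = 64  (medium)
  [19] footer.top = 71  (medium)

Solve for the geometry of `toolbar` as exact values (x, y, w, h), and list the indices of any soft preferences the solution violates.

1. toolbar.x = 64  [footer.left = toolbar.left]
2. toolbar.w = 203  [footer.w = toolbar.w]
3. toolbar.y = 59  [toolbar.top = footer.bottom + 7]
4. toolbar.h = 101  [toolbar.h = 101]

toolbar = (x=64, y=59, w=203, h=101)
violated soft preferences: 19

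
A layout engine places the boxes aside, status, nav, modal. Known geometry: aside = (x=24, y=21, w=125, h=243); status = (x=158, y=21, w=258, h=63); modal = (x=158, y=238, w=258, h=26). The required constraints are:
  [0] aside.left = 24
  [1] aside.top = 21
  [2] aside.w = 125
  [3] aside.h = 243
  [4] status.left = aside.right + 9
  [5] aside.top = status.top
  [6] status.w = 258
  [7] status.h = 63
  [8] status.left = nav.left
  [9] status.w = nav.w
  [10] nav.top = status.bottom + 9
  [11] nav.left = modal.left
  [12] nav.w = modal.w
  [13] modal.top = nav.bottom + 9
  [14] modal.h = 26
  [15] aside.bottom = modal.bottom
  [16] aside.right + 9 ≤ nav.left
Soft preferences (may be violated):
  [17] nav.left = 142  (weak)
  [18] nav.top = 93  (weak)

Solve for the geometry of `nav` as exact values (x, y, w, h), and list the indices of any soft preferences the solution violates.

nav = (x=158, y=93, w=258, h=136)
violated soft preferences: 17

1. nav.x = 158  [status.left = nav.left]
2. nav.w = 258  [status.w = nav.w]
3. nav.y = 93  [nav.top = status.bottom + 9]
4. nav.h = 136  [modal.top = nav.bottom + 9]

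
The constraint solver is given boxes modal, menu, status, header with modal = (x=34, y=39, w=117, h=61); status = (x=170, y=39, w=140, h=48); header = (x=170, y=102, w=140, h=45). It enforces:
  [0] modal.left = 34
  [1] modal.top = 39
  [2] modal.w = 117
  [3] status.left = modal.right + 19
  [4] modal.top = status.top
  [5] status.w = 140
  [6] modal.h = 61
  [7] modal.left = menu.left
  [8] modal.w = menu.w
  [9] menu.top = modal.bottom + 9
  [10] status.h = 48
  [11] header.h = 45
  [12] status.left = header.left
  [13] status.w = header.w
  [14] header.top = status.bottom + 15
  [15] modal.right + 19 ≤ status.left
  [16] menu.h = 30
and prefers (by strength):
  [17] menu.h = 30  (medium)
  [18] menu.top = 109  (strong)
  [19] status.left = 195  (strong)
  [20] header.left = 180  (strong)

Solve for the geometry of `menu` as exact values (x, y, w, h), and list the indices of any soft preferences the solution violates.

menu = (x=34, y=109, w=117, h=30)
violated soft preferences: 19, 20

1. menu.x = 34  [modal.left = menu.left]
2. menu.w = 117  [modal.w = menu.w]
3. menu.y = 109  [menu.top = modal.bottom + 9]
4. menu.h = 30  [menu.h = 30]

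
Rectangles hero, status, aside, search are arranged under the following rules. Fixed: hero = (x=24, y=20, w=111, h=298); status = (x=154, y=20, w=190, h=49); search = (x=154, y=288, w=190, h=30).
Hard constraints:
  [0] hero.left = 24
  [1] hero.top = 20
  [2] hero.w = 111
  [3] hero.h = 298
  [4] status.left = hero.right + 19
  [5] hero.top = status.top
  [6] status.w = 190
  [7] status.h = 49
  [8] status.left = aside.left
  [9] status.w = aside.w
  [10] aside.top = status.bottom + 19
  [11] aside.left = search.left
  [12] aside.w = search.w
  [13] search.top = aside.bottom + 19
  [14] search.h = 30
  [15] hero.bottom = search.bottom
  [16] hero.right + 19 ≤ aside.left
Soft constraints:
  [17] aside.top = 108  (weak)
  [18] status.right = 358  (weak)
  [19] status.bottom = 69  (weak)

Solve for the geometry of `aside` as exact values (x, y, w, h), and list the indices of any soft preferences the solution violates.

1. aside.x = 154  [status.left = aside.left]
2. aside.w = 190  [status.w = aside.w]
3. aside.y = 88  [aside.top = status.bottom + 19]
4. aside.h = 181  [search.top = aside.bottom + 19]

aside = (x=154, y=88, w=190, h=181)
violated soft preferences: 17, 18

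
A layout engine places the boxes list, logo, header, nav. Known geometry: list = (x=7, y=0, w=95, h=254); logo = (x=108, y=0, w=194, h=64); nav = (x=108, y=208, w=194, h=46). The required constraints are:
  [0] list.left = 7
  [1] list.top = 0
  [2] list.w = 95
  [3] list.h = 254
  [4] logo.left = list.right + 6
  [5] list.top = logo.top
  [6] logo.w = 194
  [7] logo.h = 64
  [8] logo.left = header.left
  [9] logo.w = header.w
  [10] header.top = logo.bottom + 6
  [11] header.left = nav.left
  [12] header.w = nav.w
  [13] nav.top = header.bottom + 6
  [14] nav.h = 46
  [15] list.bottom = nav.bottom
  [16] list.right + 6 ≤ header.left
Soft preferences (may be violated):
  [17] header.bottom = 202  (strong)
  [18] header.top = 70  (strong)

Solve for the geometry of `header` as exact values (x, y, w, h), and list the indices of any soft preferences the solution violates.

header = (x=108, y=70, w=194, h=132)
violated soft preferences: none

1. header.x = 108  [logo.left = header.left]
2. header.w = 194  [logo.w = header.w]
3. header.y = 70  [header.top = logo.bottom + 6]
4. header.h = 132  [nav.top = header.bottom + 6]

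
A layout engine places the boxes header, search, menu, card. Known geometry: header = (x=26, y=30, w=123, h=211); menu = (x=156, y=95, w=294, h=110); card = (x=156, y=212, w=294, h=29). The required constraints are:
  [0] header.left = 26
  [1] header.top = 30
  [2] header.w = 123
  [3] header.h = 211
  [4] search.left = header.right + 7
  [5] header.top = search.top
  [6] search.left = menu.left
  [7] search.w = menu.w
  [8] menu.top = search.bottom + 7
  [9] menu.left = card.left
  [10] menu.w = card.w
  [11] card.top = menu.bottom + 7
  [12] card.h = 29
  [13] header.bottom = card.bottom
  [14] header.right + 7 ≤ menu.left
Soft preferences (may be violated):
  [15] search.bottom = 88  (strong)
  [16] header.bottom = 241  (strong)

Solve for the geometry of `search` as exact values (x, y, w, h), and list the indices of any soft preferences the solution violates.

1. search.x = 156  [search.left = header.right + 7]
2. search.y = 30  [header.top = search.top]
3. search.w = 294  [search.w = menu.w]
4. search.h = 58  [menu.top = search.bottom + 7]

search = (x=156, y=30, w=294, h=58)
violated soft preferences: none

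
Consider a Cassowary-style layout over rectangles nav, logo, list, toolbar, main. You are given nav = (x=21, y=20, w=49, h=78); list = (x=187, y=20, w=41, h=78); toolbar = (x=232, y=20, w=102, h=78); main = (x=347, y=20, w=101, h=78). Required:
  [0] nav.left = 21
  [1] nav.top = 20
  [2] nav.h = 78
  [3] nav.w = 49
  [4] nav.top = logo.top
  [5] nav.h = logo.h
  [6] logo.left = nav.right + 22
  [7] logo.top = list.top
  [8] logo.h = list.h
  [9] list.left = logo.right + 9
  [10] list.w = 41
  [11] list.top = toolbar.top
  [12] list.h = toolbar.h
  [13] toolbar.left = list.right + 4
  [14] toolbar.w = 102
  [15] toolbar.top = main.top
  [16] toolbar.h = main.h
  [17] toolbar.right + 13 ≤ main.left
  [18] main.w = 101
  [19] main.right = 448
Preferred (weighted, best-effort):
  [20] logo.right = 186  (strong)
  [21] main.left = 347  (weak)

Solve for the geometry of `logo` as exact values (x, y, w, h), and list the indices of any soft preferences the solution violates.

logo = (x=92, y=20, w=86, h=78)
violated soft preferences: 20

1. logo.y = 20  [nav.top = logo.top]
2. logo.h = 78  [nav.h = logo.h]
3. logo.x = 92  [logo.left = nav.right + 22]
4. logo.w = 86  [list.left = logo.right + 9]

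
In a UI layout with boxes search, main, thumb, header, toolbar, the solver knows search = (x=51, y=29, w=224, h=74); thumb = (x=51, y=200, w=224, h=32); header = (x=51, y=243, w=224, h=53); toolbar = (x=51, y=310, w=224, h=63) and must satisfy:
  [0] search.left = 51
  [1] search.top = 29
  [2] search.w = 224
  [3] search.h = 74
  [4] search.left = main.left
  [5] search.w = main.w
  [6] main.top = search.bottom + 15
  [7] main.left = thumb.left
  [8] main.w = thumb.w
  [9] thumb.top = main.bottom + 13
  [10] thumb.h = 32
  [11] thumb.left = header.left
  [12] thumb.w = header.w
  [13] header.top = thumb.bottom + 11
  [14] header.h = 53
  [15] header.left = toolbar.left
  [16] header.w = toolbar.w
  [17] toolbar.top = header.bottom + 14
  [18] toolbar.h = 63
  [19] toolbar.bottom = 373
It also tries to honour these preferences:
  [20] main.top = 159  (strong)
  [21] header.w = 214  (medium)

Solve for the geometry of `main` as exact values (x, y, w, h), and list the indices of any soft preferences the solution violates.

main = (x=51, y=118, w=224, h=69)
violated soft preferences: 20, 21

1. main.x = 51  [search.left = main.left]
2. main.w = 224  [search.w = main.w]
3. main.y = 118  [main.top = search.bottom + 15]
4. main.h = 69  [thumb.top = main.bottom + 13]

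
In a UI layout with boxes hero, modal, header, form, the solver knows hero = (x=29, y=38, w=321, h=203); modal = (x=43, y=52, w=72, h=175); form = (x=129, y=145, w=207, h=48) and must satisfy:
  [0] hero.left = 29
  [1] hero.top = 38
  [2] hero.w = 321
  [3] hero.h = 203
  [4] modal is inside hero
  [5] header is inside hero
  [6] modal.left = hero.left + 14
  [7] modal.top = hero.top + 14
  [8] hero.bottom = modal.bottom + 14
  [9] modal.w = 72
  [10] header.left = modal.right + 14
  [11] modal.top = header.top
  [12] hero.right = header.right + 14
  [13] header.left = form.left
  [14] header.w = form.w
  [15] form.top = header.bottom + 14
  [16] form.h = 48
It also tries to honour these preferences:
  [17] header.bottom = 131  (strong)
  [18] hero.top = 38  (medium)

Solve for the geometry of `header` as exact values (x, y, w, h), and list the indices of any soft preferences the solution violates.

1. header.x = 129  [header.left = modal.right + 14]
2. header.y = 52  [modal.top = header.top]
3. header.w = 207  [hero.right = header.right + 14]
4. header.h = 79  [form.top = header.bottom + 14]

header = (x=129, y=52, w=207, h=79)
violated soft preferences: none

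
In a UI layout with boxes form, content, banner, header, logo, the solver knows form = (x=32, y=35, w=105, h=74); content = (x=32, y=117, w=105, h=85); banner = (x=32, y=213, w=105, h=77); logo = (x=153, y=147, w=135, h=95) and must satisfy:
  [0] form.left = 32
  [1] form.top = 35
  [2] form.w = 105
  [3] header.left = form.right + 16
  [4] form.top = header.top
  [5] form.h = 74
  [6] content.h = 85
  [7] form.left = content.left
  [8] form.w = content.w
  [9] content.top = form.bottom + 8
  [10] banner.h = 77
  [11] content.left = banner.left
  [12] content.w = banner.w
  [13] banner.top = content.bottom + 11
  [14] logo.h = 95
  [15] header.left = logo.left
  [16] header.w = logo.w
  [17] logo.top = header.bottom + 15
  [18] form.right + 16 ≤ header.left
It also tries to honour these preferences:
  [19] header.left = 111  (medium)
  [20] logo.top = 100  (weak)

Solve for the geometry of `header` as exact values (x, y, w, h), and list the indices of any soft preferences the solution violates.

1. header.x = 153  [header.left = form.right + 16]
2. header.y = 35  [form.top = header.top]
3. header.w = 135  [header.w = logo.w]
4. header.h = 97  [logo.top = header.bottom + 15]

header = (x=153, y=35, w=135, h=97)
violated soft preferences: 19, 20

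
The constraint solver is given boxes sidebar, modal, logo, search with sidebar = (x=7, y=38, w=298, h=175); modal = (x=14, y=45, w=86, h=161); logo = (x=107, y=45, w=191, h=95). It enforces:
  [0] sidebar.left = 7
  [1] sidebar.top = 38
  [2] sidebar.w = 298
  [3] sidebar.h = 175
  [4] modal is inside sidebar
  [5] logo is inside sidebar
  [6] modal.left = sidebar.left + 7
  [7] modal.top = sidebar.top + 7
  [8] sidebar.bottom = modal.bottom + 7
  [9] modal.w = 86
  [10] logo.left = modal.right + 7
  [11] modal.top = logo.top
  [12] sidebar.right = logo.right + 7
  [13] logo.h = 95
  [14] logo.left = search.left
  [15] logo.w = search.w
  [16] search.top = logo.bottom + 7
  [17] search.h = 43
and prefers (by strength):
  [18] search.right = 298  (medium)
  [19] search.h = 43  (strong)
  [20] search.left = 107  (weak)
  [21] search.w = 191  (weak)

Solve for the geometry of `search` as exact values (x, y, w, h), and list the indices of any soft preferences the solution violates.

search = (x=107, y=147, w=191, h=43)
violated soft preferences: none

1. search.x = 107  [logo.left = search.left]
2. search.w = 191  [logo.w = search.w]
3. search.y = 147  [search.top = logo.bottom + 7]
4. search.h = 43  [search.h = 43]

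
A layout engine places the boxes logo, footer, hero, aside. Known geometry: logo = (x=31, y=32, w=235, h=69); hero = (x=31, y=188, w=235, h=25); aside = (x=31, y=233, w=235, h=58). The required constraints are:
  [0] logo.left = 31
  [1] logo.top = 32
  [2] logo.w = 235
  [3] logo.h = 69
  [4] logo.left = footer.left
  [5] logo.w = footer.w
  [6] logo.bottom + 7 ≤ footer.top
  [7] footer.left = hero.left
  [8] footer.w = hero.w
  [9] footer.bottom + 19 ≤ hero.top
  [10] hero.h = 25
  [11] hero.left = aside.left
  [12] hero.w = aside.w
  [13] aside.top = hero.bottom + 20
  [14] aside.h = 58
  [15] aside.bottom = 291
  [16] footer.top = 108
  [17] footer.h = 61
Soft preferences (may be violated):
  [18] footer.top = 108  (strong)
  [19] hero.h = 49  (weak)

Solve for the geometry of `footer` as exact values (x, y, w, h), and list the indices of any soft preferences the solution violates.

footer = (x=31, y=108, w=235, h=61)
violated soft preferences: 19

1. footer.x = 31  [logo.left = footer.left]
2. footer.w = 235  [logo.w = footer.w]
3. footer.y = 108  [footer.top = 108]
4. footer.h = 61  [footer.h = 61]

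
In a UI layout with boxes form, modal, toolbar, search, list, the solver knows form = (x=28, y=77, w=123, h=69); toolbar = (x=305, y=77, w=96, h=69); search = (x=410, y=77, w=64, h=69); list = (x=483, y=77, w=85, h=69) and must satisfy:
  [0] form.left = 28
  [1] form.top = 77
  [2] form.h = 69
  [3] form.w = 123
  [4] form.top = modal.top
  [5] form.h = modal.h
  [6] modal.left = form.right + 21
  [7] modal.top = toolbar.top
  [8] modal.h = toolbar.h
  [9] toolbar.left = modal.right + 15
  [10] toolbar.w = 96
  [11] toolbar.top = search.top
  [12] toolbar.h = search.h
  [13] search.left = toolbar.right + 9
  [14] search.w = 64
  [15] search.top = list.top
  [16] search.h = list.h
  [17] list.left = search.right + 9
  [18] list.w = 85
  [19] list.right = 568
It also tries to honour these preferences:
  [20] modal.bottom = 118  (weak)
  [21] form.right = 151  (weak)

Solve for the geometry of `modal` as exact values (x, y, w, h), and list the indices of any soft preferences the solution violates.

modal = (x=172, y=77, w=118, h=69)
violated soft preferences: 20

1. modal.y = 77  [form.top = modal.top]
2. modal.h = 69  [form.h = modal.h]
3. modal.x = 172  [modal.left = form.right + 21]
4. modal.w = 118  [toolbar.left = modal.right + 15]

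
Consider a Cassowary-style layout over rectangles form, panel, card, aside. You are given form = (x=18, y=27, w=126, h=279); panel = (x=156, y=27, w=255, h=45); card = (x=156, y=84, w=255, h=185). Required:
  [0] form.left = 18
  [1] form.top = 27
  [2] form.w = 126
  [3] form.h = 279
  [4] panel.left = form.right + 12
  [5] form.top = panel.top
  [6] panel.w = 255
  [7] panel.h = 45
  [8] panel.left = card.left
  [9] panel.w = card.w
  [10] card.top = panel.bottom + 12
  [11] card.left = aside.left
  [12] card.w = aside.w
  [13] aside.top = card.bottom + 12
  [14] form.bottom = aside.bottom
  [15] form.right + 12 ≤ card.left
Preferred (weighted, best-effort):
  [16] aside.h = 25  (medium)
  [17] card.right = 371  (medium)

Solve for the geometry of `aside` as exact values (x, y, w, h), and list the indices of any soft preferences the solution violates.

aside = (x=156, y=281, w=255, h=25)
violated soft preferences: 17

1. aside.x = 156  [card.left = aside.left]
2. aside.w = 255  [card.w = aside.w]
3. aside.y = 281  [aside.top = card.bottom + 12]
4. aside.h = 25  [form.bottom = aside.bottom]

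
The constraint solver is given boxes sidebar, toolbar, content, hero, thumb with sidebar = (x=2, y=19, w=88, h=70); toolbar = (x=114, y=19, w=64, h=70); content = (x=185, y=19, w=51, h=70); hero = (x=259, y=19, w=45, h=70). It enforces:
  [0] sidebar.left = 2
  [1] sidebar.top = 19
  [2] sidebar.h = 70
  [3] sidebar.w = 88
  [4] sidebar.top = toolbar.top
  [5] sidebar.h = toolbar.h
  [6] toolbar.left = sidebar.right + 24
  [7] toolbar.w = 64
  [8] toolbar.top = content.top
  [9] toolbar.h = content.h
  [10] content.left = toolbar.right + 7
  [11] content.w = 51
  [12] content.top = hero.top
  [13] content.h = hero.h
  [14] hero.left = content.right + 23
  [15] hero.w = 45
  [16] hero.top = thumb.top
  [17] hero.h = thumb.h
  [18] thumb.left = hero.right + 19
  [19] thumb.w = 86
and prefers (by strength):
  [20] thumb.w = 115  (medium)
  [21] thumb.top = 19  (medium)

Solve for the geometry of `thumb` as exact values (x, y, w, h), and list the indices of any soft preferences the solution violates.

thumb = (x=323, y=19, w=86, h=70)
violated soft preferences: 20

1. thumb.y = 19  [hero.top = thumb.top]
2. thumb.h = 70  [hero.h = thumb.h]
3. thumb.x = 323  [thumb.left = hero.right + 19]
4. thumb.w = 86  [thumb.w = 86]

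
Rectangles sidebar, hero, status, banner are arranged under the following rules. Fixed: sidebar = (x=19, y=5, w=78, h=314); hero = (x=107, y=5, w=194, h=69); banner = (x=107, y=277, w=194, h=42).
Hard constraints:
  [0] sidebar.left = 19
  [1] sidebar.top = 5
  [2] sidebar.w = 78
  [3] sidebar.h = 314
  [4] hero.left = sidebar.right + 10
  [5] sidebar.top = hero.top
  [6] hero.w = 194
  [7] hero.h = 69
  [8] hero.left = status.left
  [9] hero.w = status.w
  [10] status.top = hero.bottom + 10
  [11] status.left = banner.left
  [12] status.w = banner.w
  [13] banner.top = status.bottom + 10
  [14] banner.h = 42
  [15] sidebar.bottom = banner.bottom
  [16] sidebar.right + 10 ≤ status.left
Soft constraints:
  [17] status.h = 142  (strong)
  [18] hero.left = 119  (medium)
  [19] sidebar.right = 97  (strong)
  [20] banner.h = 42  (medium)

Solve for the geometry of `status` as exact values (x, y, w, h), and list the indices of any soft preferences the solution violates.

status = (x=107, y=84, w=194, h=183)
violated soft preferences: 17, 18

1. status.x = 107  [hero.left = status.left]
2. status.w = 194  [hero.w = status.w]
3. status.y = 84  [status.top = hero.bottom + 10]
4. status.h = 183  [banner.top = status.bottom + 10]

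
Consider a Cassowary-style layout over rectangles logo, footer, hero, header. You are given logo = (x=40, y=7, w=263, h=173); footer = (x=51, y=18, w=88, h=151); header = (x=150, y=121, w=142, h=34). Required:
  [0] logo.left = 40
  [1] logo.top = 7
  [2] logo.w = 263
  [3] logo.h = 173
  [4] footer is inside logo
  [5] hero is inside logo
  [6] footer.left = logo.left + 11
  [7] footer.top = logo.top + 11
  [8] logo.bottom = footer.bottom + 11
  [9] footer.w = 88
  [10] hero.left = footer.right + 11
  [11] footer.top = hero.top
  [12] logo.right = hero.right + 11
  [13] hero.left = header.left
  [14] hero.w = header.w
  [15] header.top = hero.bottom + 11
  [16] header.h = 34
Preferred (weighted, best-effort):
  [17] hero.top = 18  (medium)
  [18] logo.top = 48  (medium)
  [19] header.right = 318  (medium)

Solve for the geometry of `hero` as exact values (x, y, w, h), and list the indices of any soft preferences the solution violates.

hero = (x=150, y=18, w=142, h=92)
violated soft preferences: 18, 19

1. hero.x = 150  [hero.left = footer.right + 11]
2. hero.y = 18  [footer.top = hero.top]
3. hero.w = 142  [logo.right = hero.right + 11]
4. hero.h = 92  [header.top = hero.bottom + 11]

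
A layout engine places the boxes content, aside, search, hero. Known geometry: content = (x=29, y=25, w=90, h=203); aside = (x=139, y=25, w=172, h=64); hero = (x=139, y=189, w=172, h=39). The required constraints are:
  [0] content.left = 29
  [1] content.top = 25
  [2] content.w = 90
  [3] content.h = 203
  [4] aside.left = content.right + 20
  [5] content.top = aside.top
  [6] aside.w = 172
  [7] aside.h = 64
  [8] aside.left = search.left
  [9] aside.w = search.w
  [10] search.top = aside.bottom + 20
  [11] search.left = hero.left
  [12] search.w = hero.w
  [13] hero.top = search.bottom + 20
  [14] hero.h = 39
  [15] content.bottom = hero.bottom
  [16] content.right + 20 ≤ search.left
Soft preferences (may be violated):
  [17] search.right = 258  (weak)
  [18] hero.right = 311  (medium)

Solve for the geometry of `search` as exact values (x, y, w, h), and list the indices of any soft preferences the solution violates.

search = (x=139, y=109, w=172, h=60)
violated soft preferences: 17

1. search.x = 139  [aside.left = search.left]
2. search.w = 172  [aside.w = search.w]
3. search.y = 109  [search.top = aside.bottom + 20]
4. search.h = 60  [hero.top = search.bottom + 20]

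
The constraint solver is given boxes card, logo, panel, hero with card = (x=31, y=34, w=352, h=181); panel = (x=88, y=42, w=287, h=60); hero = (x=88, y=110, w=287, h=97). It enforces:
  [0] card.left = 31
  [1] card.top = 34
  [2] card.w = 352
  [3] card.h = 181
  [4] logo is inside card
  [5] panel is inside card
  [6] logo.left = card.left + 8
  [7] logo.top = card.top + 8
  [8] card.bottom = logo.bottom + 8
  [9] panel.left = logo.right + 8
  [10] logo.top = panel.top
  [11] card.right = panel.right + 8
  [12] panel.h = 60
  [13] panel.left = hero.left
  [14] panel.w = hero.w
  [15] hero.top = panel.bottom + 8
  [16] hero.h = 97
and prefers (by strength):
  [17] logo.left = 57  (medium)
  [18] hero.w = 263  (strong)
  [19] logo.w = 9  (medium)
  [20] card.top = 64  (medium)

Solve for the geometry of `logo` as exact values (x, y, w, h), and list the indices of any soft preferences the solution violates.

1. logo.x = 39  [logo.left = card.left + 8]
2. logo.y = 42  [logo.top = card.top + 8]
3. logo.h = 165  [card.bottom = logo.bottom + 8]
4. logo.w = 41  [panel.left = logo.right + 8]

logo = (x=39, y=42, w=41, h=165)
violated soft preferences: 17, 18, 19, 20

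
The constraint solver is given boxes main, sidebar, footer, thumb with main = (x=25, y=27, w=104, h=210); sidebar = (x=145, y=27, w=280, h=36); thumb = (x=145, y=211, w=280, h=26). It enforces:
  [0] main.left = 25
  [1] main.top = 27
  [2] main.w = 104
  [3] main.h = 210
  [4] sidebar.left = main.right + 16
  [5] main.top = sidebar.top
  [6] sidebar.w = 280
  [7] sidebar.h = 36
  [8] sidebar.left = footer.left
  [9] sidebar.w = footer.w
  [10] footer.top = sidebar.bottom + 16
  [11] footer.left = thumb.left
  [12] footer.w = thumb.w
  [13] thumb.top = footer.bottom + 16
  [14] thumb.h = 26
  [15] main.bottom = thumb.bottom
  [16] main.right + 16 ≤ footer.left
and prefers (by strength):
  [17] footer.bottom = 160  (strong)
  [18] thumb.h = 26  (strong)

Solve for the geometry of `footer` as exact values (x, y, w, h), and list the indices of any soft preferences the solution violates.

1. footer.x = 145  [sidebar.left = footer.left]
2. footer.w = 280  [sidebar.w = footer.w]
3. footer.y = 79  [footer.top = sidebar.bottom + 16]
4. footer.h = 116  [thumb.top = footer.bottom + 16]

footer = (x=145, y=79, w=280, h=116)
violated soft preferences: 17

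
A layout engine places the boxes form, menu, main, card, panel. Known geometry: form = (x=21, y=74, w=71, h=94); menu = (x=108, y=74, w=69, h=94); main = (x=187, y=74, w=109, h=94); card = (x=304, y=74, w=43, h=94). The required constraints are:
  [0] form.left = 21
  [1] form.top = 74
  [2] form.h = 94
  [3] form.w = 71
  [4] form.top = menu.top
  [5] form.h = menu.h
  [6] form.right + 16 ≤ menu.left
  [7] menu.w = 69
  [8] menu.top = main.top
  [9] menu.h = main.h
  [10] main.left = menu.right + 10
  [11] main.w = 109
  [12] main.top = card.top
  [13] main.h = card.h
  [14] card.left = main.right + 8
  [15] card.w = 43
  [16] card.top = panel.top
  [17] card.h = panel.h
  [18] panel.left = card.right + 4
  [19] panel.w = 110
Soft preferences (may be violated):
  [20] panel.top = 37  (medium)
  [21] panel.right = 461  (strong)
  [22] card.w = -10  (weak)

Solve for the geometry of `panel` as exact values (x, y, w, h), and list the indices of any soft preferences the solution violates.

panel = (x=351, y=74, w=110, h=94)
violated soft preferences: 20, 22

1. panel.y = 74  [card.top = panel.top]
2. panel.h = 94  [card.h = panel.h]
3. panel.x = 351  [panel.left = card.right + 4]
4. panel.w = 110  [panel.w = 110]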